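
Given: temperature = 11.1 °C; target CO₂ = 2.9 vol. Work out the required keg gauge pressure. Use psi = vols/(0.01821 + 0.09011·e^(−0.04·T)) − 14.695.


psi = 2.9/(0.01821 + 0.09011·e^(−0.04·11.1)) − 14.695

23.4566 psi


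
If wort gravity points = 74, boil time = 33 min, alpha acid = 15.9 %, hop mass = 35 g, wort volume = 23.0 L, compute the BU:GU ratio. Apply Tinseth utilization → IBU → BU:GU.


U = 1.65·0.000125^(GP/1000)·(1−e^(−0.04t))/4.15;  IBU = (α/100)·m·U·1000/V;  BU:GU = IBU/GP
U = 1.65·0.000125^(74/1000)·(1−e^(−0.04·33))/4.15 = 0.1498
IBU = (15.9/100)·35·0.1498·1000/23.0 = 36.2550
BU:GU = 36.2550/74

0.4899


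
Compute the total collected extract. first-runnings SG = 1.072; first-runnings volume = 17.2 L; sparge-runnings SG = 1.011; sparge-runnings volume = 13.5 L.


total = Σ (SG_i − 1)·1000·V_i
first = (1.072 − 1)·1000·17.2 = 1238.4000
sparge = (1.011 − 1)·1000·13.5 = 148.5000
total = 1238.4000 + 148.5000

1386.9000 gravity·L


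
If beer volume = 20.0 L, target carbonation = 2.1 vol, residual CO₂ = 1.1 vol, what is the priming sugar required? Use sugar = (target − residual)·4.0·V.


sugar = (2.1 − 1.1)·4.0·20.0

80.0000 g


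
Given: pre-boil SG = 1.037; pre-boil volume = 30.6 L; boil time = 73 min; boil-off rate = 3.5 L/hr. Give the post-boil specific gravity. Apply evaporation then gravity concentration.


V_post = V_pre − rate·(t/60);  SG_post = 1 + (SG_pre−1)·V_pre/V_post
V_post = 30.6 − 3.5·(73/60) = 26.3417
SG_post = 1 + (1.037 − 1)·30.6/26.3417

1.0430


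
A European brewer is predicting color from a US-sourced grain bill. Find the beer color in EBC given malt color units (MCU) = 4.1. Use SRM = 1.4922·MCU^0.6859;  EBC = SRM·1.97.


SRM = 1.4922·4.1^0.6859 = 3.9277
EBC = 3.9277·1.97

7.7375 EBC


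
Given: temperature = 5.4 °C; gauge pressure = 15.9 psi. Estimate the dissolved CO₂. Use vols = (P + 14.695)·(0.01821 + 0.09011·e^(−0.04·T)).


vols = (15.9 + 14.695)·(0.01821 + 0.09011·e^(−0.04·5.4))

2.7785 volumes


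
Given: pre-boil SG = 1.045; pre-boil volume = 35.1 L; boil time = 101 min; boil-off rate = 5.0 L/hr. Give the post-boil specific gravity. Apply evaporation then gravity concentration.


V_post = V_pre − rate·(t/60);  SG_post = 1 + (SG_pre−1)·V_pre/V_post
V_post = 35.1 − 5.0·(101/60) = 26.6833
SG_post = 1 + (1.045 − 1)·35.1/26.6833

1.0592


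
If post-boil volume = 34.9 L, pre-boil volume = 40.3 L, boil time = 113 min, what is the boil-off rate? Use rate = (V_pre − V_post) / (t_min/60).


rate = (40.3 − 34.9) / (113/60)

2.8673 L/hr


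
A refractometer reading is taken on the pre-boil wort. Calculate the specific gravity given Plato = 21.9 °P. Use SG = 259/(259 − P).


SG = 259/(259 − 21.9)

1.0924


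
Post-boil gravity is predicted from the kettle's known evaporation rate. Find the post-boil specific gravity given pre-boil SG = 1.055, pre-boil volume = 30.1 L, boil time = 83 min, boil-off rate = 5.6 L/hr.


V_post = V_pre − rate·(t/60);  SG_post = 1 + (SG_pre−1)·V_pre/V_post
V_post = 30.1 − 5.6·(83/60) = 22.3533
SG_post = 1 + (1.055 − 1)·30.1/22.3533

1.0741


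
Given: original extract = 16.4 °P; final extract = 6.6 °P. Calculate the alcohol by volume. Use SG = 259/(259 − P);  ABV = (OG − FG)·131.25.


OG = 259/(259 − 16.4) = 1.0676
FG = 259/(259 − 6.6) = 1.0261
ABV = (1.0676 − 1.0261)·131.25

5.4406 % ABV


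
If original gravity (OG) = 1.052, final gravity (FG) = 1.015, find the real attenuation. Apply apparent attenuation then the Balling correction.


AA = (OG−FG)/(OG−1)·100;  RA = AA·0.8192
AA = (1.052 − 1.015)/(1.052 − 1)·100 = 71.1538
RA = 71.1538·0.8192

58.2892 %


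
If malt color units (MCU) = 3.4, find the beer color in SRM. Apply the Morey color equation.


SRM = 1.4922 · MCU^0.6859
SRM = 1.4922 · 3.4^0.6859

3.4544 SRM


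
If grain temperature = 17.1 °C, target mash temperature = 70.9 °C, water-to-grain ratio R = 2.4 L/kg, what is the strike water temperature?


T_strike = (0.41/R)·(T_mash − T_grain) + T_mash
T_strike = (0.41/2.4)·(70.9 − 17.1) + 70.9

80.0908 °C


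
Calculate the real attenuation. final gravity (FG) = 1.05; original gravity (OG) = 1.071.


AA = (OG−FG)/(OG−1)·100;  RA = AA·0.8192
AA = (1.071 − 1.05)/(1.071 − 1)·100 = 29.5775
RA = 29.5775·0.8192

24.2299 %


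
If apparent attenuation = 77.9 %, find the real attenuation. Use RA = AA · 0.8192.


RA = 77.9 · 0.8192

63.8157 %


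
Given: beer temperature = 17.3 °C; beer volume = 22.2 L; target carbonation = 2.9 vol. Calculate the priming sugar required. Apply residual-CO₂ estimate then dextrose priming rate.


residual = 14.695·(0.01821 + 0.09011·e^(−0.04·T));  sugar = (target − residual)·4.0·V
residual = 14.695·(0.01821 + 0.09011·e^(−0.04·17.3)) = 0.9304
sugar = (2.9 − 0.9304)·4.0·22.2

174.8970 g


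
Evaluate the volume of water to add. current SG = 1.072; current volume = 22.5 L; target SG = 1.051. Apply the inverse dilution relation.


V_water = V·((SG_curr − 1)/(SG_target − 1) − 1)
V_water = 22.5·((1.072 − 1)/(1.051 − 1) − 1)

9.2647 L


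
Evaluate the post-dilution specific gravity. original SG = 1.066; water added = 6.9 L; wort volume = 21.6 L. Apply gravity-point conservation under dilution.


SG_new = 1 + (SG_old − 1)·V_old/(V_old + V_water)
pts = (1.066 − 1)·1000·21.6/(21.6 + 6.9) = 50.0211
SG_new = 1 + 50.0211/1000

1.0500


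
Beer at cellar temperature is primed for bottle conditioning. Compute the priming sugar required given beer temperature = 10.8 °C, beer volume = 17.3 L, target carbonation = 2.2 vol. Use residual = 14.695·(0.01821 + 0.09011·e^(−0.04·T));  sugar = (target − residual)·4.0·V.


residual = 14.695·(0.01821 + 0.09011·e^(−0.04·10.8)) = 1.1273
sugar = (2.2 − 1.1273)·4.0·17.3

74.2338 g


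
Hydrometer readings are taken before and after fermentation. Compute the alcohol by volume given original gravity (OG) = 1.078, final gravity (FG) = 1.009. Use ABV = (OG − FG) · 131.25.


ABV = (1.078 − 1.009) · 131.25

9.0563 % ABV


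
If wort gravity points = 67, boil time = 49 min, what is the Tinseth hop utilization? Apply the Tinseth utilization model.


U = 1.65·0.000125^(GP/1000) · (1 − e^(−0.04·t))/4.15
bigness = 1.65·0.000125^(67/1000) = 0.9036
boil_factor = (1 − e^(−0.04·49))/4.15 = 0.2070
U = 0.9036 · 0.2070

0.1871


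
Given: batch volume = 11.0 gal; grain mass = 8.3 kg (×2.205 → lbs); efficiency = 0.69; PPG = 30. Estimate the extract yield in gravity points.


points = lbs × PPG × eff / vol
lbs = 8.3 × 2.205 = 18.3015
points = 18.3015 × 30 × 0.69 / 11.0

34.4401 points


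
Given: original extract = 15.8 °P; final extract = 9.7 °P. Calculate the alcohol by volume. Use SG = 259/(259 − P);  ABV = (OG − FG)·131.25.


OG = 259/(259 − 15.8) = 1.0650
FG = 259/(259 − 9.7) = 1.0389
ABV = (1.0650 − 1.0389)·131.25

3.4201 % ABV


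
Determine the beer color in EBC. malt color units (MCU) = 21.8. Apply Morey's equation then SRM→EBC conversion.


SRM = 1.4922·MCU^0.6859;  EBC = SRM·1.97
SRM = 1.4922·21.8^0.6859 = 12.3559
EBC = 12.3559·1.97

24.3411 EBC


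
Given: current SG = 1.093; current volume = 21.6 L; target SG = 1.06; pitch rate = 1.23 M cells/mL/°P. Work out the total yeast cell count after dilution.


V_w = V·((SG_c−1)/(SG_t−1)−1);  °P = 259 − 259/SG_t;  cells = rate·(V+V_w)·°P
V_w = 21.6·((1.093−1)/(1.06−1)−1) = 11.8800
V_final = 21.6 + 11.8800 = 33.4800
°P = 259 − 259/1.06 = 14.6604
cells = 1.23·33.4800·14.6604

603.7202 billion cells


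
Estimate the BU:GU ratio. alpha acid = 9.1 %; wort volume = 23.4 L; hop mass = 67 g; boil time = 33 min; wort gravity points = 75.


U = 1.65·0.000125^(GP/1000)·(1−e^(−0.04t))/4.15;  IBU = (α/100)·m·U·1000/V;  BU:GU = IBU/GP
U = 1.65·0.000125^(75/1000)·(1−e^(−0.04·33))/4.15 = 0.1485
IBU = (9.1/100)·67·0.1485·1000/23.4 = 38.6926
BU:GU = 38.6926/75

0.5159


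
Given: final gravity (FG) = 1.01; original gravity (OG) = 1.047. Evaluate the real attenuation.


AA = (OG−FG)/(OG−1)·100;  RA = AA·0.8192
AA = (1.047 − 1.01)/(1.047 − 1)·100 = 78.7234
RA = 78.7234·0.8192

64.4902 %


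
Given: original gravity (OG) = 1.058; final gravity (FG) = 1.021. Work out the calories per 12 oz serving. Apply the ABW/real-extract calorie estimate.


ABW = (OG−FG)·131.25·0.79/FG;  °P = 259 − 259/SG (for OG→OE and FG→AE);  RE = 0.1808·OE + 0.8192·AE;  Cal = (6.9·ABW + 4·(RE−0.1))·FG·3.55
ABW = (1.058 − 1.021)·131.25·0.79/1.021 = 3.7575
OE = 259 − 259/1.058 = 14.1985 °P
AE = 259 − 259/1.021 = 5.3271 °P
RE = 0.1808·14.1985 + 0.8192·5.3271 = 6.9311 °P
Cal = (6.9·3.7575 + 4·(6.9311−0.1))·1.021·3.55

193.0118 kcal


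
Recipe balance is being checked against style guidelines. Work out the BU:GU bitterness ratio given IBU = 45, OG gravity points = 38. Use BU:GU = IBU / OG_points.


BU:GU = 45 / 38

1.1842


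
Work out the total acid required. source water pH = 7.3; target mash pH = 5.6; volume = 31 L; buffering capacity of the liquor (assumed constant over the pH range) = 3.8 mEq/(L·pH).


acid = buffering capacity · (pH_source − pH_target) · V
acid = 3.8 · (7.3 − 5.6) · 31

200.2600 mEq


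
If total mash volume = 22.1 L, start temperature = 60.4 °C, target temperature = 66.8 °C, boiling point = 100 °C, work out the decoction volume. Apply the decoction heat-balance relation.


V_dec = V_total·(T_target − T_start)/(T_boil − T_start)
V_dec = 22.1·(66.8 − 60.4)/(100 − 60.4)

3.5717 L


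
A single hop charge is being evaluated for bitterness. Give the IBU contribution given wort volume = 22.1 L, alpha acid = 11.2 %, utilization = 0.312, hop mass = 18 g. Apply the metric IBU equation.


IBU = (α/100)·mass·U·1000 / V
IBU = (11.2/100)·18·0.312·1000 / 22.1

28.4612 IBU


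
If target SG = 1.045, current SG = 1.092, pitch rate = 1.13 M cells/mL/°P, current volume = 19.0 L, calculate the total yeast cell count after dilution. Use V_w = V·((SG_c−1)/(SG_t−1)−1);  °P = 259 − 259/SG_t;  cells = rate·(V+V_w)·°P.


V_w = 19.0·((1.092−1)/(1.045−1)−1) = 19.8444
V_final = 19.0 + 19.8444 = 38.8444
°P = 259 − 259/1.045 = 11.1531
cells = 1.13·38.8444·11.1531

489.5571 billion cells


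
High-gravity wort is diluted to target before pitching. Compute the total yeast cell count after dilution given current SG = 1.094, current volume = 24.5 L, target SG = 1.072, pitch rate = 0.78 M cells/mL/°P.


V_w = V·((SG_c−1)/(SG_t−1)−1);  °P = 259 − 259/SG_t;  cells = rate·(V+V_w)·°P
V_w = 24.5·((1.094−1)/(1.072−1)−1) = 7.4861
V_final = 24.5 + 7.4861 = 31.9861
°P = 259 − 259/1.072 = 17.3955
cells = 0.78·31.9861·17.3955

434.0038 billion cells


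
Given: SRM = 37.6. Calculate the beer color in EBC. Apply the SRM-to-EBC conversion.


EBC = SRM · 1.97
EBC = 37.6 · 1.97

74.0720 EBC


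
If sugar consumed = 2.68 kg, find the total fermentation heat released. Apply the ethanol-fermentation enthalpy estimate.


Q = m_sugar · 590 kJ/kg
Q = 2.68 · 590

1581.2000 kJ


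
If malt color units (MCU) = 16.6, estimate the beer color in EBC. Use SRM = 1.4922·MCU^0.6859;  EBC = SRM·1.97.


SRM = 1.4922·16.6^0.6859 = 10.2494
EBC = 10.2494·1.97

20.1914 EBC


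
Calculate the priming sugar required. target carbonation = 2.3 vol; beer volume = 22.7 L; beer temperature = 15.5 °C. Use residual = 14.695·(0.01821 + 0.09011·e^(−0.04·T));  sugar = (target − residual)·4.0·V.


residual = 14.695·(0.01821 + 0.09011·e^(−0.04·15.5)) = 0.9799
sugar = (2.3 − 0.9799)·4.0·22.7

119.8629 g


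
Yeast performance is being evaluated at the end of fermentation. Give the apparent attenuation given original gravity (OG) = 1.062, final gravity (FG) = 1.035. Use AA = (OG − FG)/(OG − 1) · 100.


AA = (1.062 − 1.035)/(1.062 − 1) · 100

43.5484 %


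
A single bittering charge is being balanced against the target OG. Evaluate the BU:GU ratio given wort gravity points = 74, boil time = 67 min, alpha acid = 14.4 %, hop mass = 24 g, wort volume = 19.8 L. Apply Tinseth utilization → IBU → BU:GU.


U = 1.65·0.000125^(GP/1000)·(1−e^(−0.04t))/4.15;  IBU = (α/100)·m·U·1000/V;  BU:GU = IBU/GP
U = 1.65·0.000125^(74/1000)·(1−e^(−0.04·67))/4.15 = 0.1904
IBU = (14.4/100)·24·0.1904·1000/19.8 = 33.2406
BU:GU = 33.2406/74

0.4492


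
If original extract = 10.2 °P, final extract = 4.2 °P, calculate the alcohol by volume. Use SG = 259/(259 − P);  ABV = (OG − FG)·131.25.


OG = 259/(259 − 10.2) = 1.0410
FG = 259/(259 − 4.2) = 1.0165
ABV = (1.0410 − 1.0165)·131.25

3.2174 % ABV


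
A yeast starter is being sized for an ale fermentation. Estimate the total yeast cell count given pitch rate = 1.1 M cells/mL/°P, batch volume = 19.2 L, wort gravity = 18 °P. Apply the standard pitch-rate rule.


cells (billions) = rate · V_L · °P
cells = 1.1 · 19.2 · 18

380.1600 billion cells


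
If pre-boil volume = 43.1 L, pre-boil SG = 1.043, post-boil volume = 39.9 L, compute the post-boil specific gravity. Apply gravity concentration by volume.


SG_post = 1 + (SG_pre − 1)·V_pre/V_post
pts_pre = (1.043 − 1)·1000 = 43.0000
pts_post = 43.0000·43.1/39.9 = 46.4486
SG_post = 1 + 46.4486/1000

1.0464


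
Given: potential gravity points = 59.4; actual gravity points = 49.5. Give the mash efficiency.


efficiency = actual / potential × 100
efficiency = 49.5 / 59.4 × 100

83.3333 %


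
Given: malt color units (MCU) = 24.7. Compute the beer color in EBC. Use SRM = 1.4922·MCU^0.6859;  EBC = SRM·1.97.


SRM = 1.4922·24.7^0.6859 = 13.4610
EBC = 13.4610·1.97

26.5182 EBC


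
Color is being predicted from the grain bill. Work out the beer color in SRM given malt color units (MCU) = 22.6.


SRM = 1.4922 · MCU^0.6859
SRM = 1.4922 · 22.6^0.6859

12.6651 SRM


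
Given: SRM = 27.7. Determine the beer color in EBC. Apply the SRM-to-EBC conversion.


EBC = SRM · 1.97
EBC = 27.7 · 1.97

54.5690 EBC


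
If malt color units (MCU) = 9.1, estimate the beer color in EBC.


SRM = 1.4922·MCU^0.6859;  EBC = SRM·1.97
SRM = 1.4922·9.1^0.6859 = 6.7863
EBC = 6.7863·1.97

13.3690 EBC


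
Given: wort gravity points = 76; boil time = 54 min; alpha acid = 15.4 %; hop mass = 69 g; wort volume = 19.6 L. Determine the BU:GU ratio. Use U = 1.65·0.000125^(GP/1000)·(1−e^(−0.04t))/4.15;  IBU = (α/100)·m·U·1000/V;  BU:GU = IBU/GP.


U = 1.65·0.000125^(76/1000)·(1−e^(−0.04·54))/4.15 = 0.1777
IBU = (15.4/100)·69·0.1777·1000/19.6 = 96.3160
BU:GU = 96.3160/76

1.2673


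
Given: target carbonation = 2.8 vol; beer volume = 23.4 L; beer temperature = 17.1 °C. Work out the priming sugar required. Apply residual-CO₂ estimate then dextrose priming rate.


residual = 14.695·(0.01821 + 0.09011·e^(−0.04·T));  sugar = (target − residual)·4.0·V
residual = 14.695·(0.01821 + 0.09011·e^(−0.04·17.1)) = 0.9358
sugar = (2.8 − 0.9358)·4.0·23.4

174.4926 g


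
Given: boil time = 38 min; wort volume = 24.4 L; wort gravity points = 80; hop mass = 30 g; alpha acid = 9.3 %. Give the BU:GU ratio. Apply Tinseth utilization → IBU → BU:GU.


U = 1.65·0.000125^(GP/1000)·(1−e^(−0.04t))/4.15;  IBU = (α/100)·m·U·1000/V;  BU:GU = IBU/GP
U = 1.65·0.000125^(80/1000)·(1−e^(−0.04·38))/4.15 = 0.1514
IBU = (9.3/100)·30·0.1514·1000/24.4 = 17.3067
BU:GU = 17.3067/80

0.2163


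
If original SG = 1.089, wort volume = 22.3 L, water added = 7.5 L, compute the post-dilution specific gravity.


SG_new = 1 + (SG_old − 1)·V_old/(V_old + V_water)
pts = (1.089 − 1)·1000·22.3/(22.3 + 7.5) = 66.6007
SG_new = 1 + 66.6007/1000

1.0666


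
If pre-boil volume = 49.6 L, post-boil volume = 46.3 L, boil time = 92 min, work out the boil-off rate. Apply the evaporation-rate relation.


rate = (V_pre − V_post) / (t_min/60)
rate = (49.6 − 46.3) / (92/60)

2.1522 L/hr


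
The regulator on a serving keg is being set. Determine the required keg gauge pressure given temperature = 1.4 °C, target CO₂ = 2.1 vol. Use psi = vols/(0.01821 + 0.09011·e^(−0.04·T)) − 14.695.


psi = 2.1/(0.01821 + 0.09011·e^(−0.04·1.4)) − 14.695

5.6120 psi


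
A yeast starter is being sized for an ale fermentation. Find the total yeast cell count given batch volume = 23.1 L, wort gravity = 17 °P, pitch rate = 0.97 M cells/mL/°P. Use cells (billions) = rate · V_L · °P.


cells = 0.97 · 23.1 · 17

380.9190 billion cells


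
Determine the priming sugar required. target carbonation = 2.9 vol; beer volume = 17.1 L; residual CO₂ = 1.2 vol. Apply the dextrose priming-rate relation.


sugar = (target − residual)·4.0·V
sugar = (2.9 − 1.2)·4.0·17.1

116.2800 g


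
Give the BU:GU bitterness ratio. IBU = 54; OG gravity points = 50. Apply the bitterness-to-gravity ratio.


BU:GU = IBU / OG_points
BU:GU = 54 / 50

1.0800


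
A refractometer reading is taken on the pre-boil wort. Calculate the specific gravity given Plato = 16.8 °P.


SG = 259/(259 − P)
SG = 259/(259 − 16.8)

1.0694


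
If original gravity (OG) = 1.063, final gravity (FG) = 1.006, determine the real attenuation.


AA = (OG−FG)/(OG−1)·100;  RA = AA·0.8192
AA = (1.063 − 1.006)/(1.063 − 1)·100 = 90.4762
RA = 90.4762·0.8192

74.1181 %


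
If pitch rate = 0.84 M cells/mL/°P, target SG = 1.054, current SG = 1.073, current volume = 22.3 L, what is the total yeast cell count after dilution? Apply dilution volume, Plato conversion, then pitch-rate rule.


V_w = V·((SG_c−1)/(SG_t−1)−1);  °P = 259 − 259/SG_t;  cells = rate·(V+V_w)·°P
V_w = 22.3·((1.073−1)/(1.054−1)−1) = 7.8463
V_final = 22.3 + 7.8463 = 30.1463
°P = 259 − 259/1.054 = 13.2694
cells = 0.84·30.1463·13.2694

336.0208 billion cells


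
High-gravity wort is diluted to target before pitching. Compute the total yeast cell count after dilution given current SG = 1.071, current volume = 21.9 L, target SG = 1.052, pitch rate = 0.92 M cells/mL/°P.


V_w = V·((SG_c−1)/(SG_t−1)−1);  °P = 259 − 259/SG_t;  cells = rate·(V+V_w)·°P
V_w = 21.9·((1.071−1)/(1.052−1)−1) = 8.0019
V_final = 21.9 + 8.0019 = 29.9019
°P = 259 − 259/1.052 = 12.8023
cells = 0.92·29.9019·12.8023

352.1878 billion cells


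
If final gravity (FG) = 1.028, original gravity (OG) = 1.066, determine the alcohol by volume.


ABV = (OG − FG) · 131.25
ABV = (1.066 − 1.028) · 131.25

4.9875 % ABV


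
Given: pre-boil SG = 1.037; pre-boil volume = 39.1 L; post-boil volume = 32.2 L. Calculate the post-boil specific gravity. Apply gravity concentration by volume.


SG_post = 1 + (SG_pre − 1)·V_pre/V_post
pts_pre = (1.037 − 1)·1000 = 37.0000
pts_post = 37.0000·39.1/32.2 = 44.9286
SG_post = 1 + 44.9286/1000

1.0449


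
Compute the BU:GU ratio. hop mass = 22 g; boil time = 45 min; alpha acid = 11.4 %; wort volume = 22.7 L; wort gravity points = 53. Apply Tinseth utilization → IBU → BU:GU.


U = 1.65·0.000125^(GP/1000)·(1−e^(−0.04t))/4.15;  IBU = (α/100)·m·U·1000/V;  BU:GU = IBU/GP
U = 1.65·0.000125^(53/1000)·(1−e^(−0.04·45))/4.15 = 0.2061
IBU = (11.4/100)·22·0.2061·1000/22.7 = 22.7722
BU:GU = 22.7722/53

0.4297


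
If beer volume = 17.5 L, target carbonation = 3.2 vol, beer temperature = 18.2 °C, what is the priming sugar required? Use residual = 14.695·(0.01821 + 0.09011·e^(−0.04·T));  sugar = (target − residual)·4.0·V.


residual = 14.695·(0.01821 + 0.09011·e^(−0.04·18.2)) = 0.9070
sugar = (3.2 − 0.9070)·4.0·17.5

160.5099 g


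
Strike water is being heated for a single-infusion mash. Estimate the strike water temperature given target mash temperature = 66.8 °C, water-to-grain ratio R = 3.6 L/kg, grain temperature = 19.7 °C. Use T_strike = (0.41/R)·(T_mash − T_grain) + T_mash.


T_strike = (0.41/3.6)·(66.8 − 19.7) + 66.8

72.1642 °C


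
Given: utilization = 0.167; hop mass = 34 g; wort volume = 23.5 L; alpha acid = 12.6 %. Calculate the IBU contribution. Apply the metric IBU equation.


IBU = (α/100)·mass·U·1000 / V
IBU = (12.6/100)·34·0.167·1000 / 23.5

30.4437 IBU


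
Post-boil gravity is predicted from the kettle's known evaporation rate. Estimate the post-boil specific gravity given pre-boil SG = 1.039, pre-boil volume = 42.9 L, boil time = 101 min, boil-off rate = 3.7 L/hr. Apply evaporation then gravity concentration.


V_post = V_pre − rate·(t/60);  SG_post = 1 + (SG_pre−1)·V_pre/V_post
V_post = 42.9 − 3.7·(101/60) = 36.6717
SG_post = 1 + (1.039 − 1)·42.9/36.6717

1.0456


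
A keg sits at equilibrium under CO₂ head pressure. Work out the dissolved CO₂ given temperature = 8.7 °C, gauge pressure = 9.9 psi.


vols = (P + 14.695)·(0.01821 + 0.09011·e^(−0.04·T))
vols = (9.9 + 14.695)·(0.01821 + 0.09011·e^(−0.04·8.7))

2.0128 volumes


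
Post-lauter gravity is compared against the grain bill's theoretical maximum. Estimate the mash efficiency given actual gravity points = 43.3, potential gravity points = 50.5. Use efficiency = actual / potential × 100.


efficiency = 43.3 / 50.5 × 100

85.7426 %


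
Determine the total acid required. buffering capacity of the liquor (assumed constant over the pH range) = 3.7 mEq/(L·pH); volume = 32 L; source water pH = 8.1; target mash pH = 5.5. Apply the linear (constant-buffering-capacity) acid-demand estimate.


acid = buffering capacity · (pH_source − pH_target) · V
acid = 3.7 · (8.1 − 5.5) · 32

307.8400 mEq


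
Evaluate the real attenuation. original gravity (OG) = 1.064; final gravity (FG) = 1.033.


AA = (OG−FG)/(OG−1)·100;  RA = AA·0.8192
AA = (1.064 − 1.033)/(1.064 − 1)·100 = 48.4375
RA = 48.4375·0.8192

39.6800 %


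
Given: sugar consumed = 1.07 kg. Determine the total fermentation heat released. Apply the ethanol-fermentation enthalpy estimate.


Q = m_sugar · 590 kJ/kg
Q = 1.07 · 590

631.3000 kJ


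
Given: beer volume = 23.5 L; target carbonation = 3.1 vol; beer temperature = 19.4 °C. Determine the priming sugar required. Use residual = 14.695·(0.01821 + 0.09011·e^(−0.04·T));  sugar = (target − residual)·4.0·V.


residual = 14.695·(0.01821 + 0.09011·e^(−0.04·19.4)) = 0.8770
sugar = (3.1 − 0.8770)·4.0·23.5

208.9587 g


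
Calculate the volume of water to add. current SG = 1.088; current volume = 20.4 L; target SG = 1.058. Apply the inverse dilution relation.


V_water = V·((SG_curr − 1)/(SG_target − 1) − 1)
V_water = 20.4·((1.088 − 1)/(1.058 − 1) − 1)

10.5517 L


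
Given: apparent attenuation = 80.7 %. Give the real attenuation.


RA = AA · 0.8192
RA = 80.7 · 0.8192

66.1094 %


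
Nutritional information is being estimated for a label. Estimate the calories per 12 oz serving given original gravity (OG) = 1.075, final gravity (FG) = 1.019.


ABW = (OG−FG)·131.25·0.79/FG;  °P = 259 − 259/SG (for OG→OE and FG→AE);  RE = 0.1808·OE + 0.8192·AE;  Cal = (6.9·ABW + 4·(RE−0.1))·FG·3.55
ABW = (1.075 − 1.019)·131.25·0.79/1.019 = 5.6982
OE = 259 − 259/1.075 = 18.0698 °P
AE = 259 − 259/1.019 = 4.8292 °P
RE = 0.1808·18.0698 + 0.8192·4.8292 = 7.2231 °P
Cal = (6.9·5.6982 + 4·(7.2231−0.1))·1.019·3.55

245.3005 kcal


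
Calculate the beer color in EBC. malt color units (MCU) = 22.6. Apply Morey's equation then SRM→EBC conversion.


SRM = 1.4922·MCU^0.6859;  EBC = SRM·1.97
SRM = 1.4922·22.6^0.6859 = 12.6651
EBC = 12.6651·1.97

24.9503 EBC


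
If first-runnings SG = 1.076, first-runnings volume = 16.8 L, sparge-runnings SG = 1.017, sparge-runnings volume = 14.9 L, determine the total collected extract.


total = Σ (SG_i − 1)·1000·V_i
first = (1.076 − 1)·1000·16.8 = 1276.8000
sparge = (1.017 − 1)·1000·14.9 = 253.3000
total = 1276.8000 + 253.3000

1530.1000 gravity·L


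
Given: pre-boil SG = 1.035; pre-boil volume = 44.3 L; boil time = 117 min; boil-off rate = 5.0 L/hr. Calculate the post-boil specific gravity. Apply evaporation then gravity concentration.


V_post = V_pre − rate·(t/60);  SG_post = 1 + (SG_pre−1)·V_pre/V_post
V_post = 44.3 − 5.0·(117/60) = 34.5500
SG_post = 1 + (1.035 − 1)·44.3/34.5500

1.0449


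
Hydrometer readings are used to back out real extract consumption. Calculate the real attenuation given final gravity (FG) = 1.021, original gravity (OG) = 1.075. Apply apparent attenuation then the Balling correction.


AA = (OG−FG)/(OG−1)·100;  RA = AA·0.8192
AA = (1.075 − 1.021)/(1.075 − 1)·100 = 72.0000
RA = 72.0000·0.8192

58.9824 %


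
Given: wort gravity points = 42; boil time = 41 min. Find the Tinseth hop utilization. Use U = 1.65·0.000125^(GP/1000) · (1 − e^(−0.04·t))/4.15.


bigness = 1.65·0.000125^(42/1000) = 1.1312
boil_factor = (1 − e^(−0.04·41))/4.15 = 0.1942
U = 1.1312 · 0.1942

0.2197


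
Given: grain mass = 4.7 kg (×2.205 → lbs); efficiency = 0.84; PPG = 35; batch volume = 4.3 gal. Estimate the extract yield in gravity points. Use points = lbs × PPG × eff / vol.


lbs = 4.7 × 2.205 = 10.3635
points = 10.3635 × 35 × 0.84 / 4.3

70.8574 points


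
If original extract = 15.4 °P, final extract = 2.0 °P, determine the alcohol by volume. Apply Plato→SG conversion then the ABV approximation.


SG = 259/(259 − P);  ABV = (OG − FG)·131.25
OG = 259/(259 − 15.4) = 1.0632
FG = 259/(259 − 2.0) = 1.0078
ABV = (1.0632 − 1.0078)·131.25

7.2760 % ABV


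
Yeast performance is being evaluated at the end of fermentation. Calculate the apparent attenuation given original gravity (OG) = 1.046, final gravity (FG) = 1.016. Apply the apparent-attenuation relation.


AA = (OG − FG)/(OG − 1) · 100
AA = (1.046 − 1.016)/(1.046 − 1) · 100

65.2174 %


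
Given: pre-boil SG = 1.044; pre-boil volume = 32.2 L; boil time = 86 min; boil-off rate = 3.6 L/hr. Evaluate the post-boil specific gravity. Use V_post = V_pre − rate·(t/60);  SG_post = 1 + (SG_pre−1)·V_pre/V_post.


V_post = 32.2 − 3.6·(86/60) = 27.0400
SG_post = 1 + (1.044 − 1)·32.2/27.0400

1.0524


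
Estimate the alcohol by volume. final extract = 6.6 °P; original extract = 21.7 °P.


SG = 259/(259 − P);  ABV = (OG − FG)·131.25
OG = 259/(259 − 21.7) = 1.0914
FG = 259/(259 − 6.6) = 1.0261
ABV = (1.0914 − 1.0261)·131.25

8.5702 % ABV


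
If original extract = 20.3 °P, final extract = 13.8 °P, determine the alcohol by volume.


SG = 259/(259 − P);  ABV = (OG − FG)·131.25
OG = 259/(259 − 20.3) = 1.0850
FG = 259/(259 − 13.8) = 1.0563
ABV = (1.0850 − 1.0563)·131.25

3.7752 % ABV


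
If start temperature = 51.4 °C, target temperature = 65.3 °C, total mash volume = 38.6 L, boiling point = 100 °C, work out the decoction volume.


V_dec = V_total·(T_target − T_start)/(T_boil − T_start)
V_dec = 38.6·(65.3 − 51.4)/(100 − 51.4)

11.0399 L


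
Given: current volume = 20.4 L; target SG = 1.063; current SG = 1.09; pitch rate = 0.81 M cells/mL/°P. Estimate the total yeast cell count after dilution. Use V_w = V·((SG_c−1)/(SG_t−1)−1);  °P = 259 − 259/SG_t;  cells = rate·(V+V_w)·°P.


V_w = 20.4·((1.09−1)/(1.063−1)−1) = 8.7429
V_final = 20.4 + 8.7429 = 29.1429
°P = 259 − 259/1.063 = 15.3500
cells = 0.81·29.1429·15.3500

362.3466 billion cells


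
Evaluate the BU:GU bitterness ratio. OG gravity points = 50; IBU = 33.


BU:GU = IBU / OG_points
BU:GU = 33 / 50

0.6600


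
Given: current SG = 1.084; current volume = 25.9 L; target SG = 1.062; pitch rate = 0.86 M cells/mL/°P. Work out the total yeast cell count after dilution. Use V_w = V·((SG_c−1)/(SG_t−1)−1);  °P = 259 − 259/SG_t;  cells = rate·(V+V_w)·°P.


V_w = 25.9·((1.084−1)/(1.062−1)−1) = 9.1903
V_final = 25.9 + 9.1903 = 35.0903
°P = 259 − 259/1.062 = 15.1205
cells = 0.86·35.0903·15.1205

456.3024 billion cells


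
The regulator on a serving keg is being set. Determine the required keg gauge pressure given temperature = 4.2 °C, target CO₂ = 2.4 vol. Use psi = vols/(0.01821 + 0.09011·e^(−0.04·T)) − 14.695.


psi = 2.4/(0.01821 + 0.09011·e^(−0.04·4.2)) − 14.695

10.7328 psi


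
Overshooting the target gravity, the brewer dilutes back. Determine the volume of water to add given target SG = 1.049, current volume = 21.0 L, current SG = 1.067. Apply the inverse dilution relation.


V_water = V·((SG_curr − 1)/(SG_target − 1) − 1)
V_water = 21.0·((1.067 − 1)/(1.049 − 1) − 1)

7.7143 L


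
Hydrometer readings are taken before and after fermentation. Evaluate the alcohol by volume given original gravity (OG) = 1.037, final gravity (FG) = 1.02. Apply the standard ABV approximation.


ABV = (OG − FG) · 131.25
ABV = (1.037 − 1.02) · 131.25

2.2312 % ABV


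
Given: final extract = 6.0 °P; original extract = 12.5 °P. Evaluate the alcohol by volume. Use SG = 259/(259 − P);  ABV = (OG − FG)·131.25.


OG = 259/(259 − 12.5) = 1.0507
FG = 259/(259 − 6.0) = 1.0237
ABV = (1.0507 − 1.0237)·131.25

3.5430 % ABV


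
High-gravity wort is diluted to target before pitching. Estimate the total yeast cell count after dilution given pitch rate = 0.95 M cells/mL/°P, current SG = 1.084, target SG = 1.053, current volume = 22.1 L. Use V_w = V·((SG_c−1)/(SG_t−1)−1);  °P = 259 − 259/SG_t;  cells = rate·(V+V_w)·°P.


V_w = 22.1·((1.084−1)/(1.053−1)−1) = 12.9264
V_final = 22.1 + 12.9264 = 35.0264
°P = 259 − 259/1.053 = 13.0361
cells = 0.95·35.0264·13.0361

433.7770 billion cells


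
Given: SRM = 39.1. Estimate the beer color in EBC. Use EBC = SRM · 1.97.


EBC = 39.1 · 1.97

77.0270 EBC


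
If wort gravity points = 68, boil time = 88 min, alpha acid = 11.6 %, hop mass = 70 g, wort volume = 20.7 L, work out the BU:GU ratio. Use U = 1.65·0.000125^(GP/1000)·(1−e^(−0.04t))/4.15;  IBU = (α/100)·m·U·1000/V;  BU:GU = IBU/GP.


U = 1.65·0.000125^(68/1000)·(1−e^(−0.04·88))/4.15 = 0.2094
IBU = (11.6/100)·70·0.2094·1000/20.7 = 82.1415
BU:GU = 82.1415/68

1.2080


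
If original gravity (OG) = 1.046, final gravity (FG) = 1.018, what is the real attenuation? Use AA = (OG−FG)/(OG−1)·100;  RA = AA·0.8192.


AA = (1.046 − 1.018)/(1.046 − 1)·100 = 60.8696
RA = 60.8696·0.8192

49.8643 %


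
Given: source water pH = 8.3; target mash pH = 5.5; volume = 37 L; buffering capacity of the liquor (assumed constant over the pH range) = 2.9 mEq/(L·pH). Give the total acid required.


acid = buffering capacity · (pH_source − pH_target) · V
acid = 2.9 · (8.3 − 5.5) · 37

300.4400 mEq


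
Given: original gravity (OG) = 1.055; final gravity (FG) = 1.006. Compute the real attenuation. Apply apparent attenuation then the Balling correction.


AA = (OG−FG)/(OG−1)·100;  RA = AA·0.8192
AA = (1.055 − 1.006)/(1.055 − 1)·100 = 89.0909
RA = 89.0909·0.8192

72.9833 %


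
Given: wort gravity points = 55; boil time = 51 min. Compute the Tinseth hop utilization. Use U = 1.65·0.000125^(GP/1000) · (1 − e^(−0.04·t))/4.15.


bigness = 1.65·0.000125^(55/1000) = 1.0065
boil_factor = (1 − e^(−0.04·51))/4.15 = 0.2096
U = 1.0065 · 0.2096

0.2110


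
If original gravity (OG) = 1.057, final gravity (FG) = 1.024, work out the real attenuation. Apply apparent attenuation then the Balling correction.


AA = (OG−FG)/(OG−1)·100;  RA = AA·0.8192
AA = (1.057 − 1.024)/(1.057 − 1)·100 = 57.8947
RA = 57.8947·0.8192

47.4274 %


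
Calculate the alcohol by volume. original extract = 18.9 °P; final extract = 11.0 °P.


SG = 259/(259 − P);  ABV = (OG − FG)·131.25
OG = 259/(259 − 18.9) = 1.0787
FG = 259/(259 − 11.0) = 1.0444
ABV = (1.0787 − 1.0444)·131.25

4.5101 % ABV


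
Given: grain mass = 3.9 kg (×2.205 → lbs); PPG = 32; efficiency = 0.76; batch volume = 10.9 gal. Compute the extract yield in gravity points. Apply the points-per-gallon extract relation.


points = lbs × PPG × eff / vol
lbs = 3.9 × 2.205 = 8.5995
points = 8.5995 × 32 × 0.76 / 10.9

19.1871 points


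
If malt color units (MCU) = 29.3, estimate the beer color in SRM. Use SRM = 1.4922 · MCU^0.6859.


SRM = 1.4922 · 29.3^0.6859

15.1339 SRM


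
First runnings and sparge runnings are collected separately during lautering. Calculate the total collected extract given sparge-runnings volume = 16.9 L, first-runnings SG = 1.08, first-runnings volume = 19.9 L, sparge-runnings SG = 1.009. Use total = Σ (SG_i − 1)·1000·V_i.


first = (1.08 − 1)·1000·19.9 = 1592.0000
sparge = (1.009 − 1)·1000·16.9 = 152.1000
total = 1592.0000 + 152.1000

1744.1000 gravity·L


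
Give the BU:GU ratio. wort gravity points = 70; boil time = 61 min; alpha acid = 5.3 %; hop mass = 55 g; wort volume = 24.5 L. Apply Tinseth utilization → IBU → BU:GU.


U = 1.65·0.000125^(GP/1000)·(1−e^(−0.04t))/4.15;  IBU = (α/100)·m·U·1000/V;  BU:GU = IBU/GP
U = 1.65·0.000125^(70/1000)·(1−e^(−0.04·61))/4.15 = 0.1935
IBU = (5.3/100)·55·0.1935·1000/24.5 = 23.0190
BU:GU = 23.0190/70

0.3288


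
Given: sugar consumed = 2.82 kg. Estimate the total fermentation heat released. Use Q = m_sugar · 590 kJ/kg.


Q = 2.82 · 590

1663.8000 kJ


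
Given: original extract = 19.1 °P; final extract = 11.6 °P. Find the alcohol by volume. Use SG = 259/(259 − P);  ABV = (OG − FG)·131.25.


OG = 259/(259 − 19.1) = 1.0796
FG = 259/(259 − 11.6) = 1.0469
ABV = (1.0796 − 1.0469)·131.25

4.2957 % ABV


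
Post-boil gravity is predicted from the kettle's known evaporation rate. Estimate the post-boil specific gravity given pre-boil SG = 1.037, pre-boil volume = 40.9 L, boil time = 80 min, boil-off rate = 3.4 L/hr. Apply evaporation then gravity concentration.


V_post = V_pre − rate·(t/60);  SG_post = 1 + (SG_pre−1)·V_pre/V_post
V_post = 40.9 − 3.4·(80/60) = 36.3667
SG_post = 1 + (1.037 − 1)·40.9/36.3667

1.0416


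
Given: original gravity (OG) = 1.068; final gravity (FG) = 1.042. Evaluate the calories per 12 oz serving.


ABW = (OG−FG)·131.25·0.79/FG;  °P = 259 − 259/SG (for OG→OE and FG→AE);  RE = 0.1808·OE + 0.8192·AE;  Cal = (6.9·ABW + 4·(RE−0.1))·FG·3.55
ABW = (1.068 − 1.042)·131.25·0.79/1.042 = 2.5872
OE = 259 − 259/1.068 = 16.4906 °P
AE = 259 − 259/1.042 = 10.4395 °P
RE = 0.1808·16.4906 + 0.8192·10.4395 = 11.5336 °P
Cal = (6.9·2.5872 + 4·(11.5336−0.1))·1.042·3.55

235.2112 kcal


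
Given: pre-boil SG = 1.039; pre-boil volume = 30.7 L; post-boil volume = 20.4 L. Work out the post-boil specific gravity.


SG_post = 1 + (SG_pre − 1)·V_pre/V_post
pts_pre = (1.039 − 1)·1000 = 39.0000
pts_post = 39.0000·30.7/20.4 = 58.6912
SG_post = 1 + 58.6912/1000

1.0587


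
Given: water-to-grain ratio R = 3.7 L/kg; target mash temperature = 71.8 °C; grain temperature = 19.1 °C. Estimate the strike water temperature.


T_strike = (0.41/R)·(T_mash − T_grain) + T_mash
T_strike = (0.41/3.7)·(71.8 − 19.1) + 71.8

77.6397 °C


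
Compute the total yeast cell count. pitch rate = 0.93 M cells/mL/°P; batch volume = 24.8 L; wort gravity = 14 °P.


cells (billions) = rate · V_L · °P
cells = 0.93 · 24.8 · 14

322.8960 billion cells


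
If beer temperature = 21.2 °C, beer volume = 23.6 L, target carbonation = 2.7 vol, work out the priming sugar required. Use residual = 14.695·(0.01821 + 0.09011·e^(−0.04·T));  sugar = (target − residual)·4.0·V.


residual = 14.695·(0.01821 + 0.09011·e^(−0.04·21.2)) = 0.8347
sugar = (2.7 − 0.8347)·4.0·23.6

176.0846 g


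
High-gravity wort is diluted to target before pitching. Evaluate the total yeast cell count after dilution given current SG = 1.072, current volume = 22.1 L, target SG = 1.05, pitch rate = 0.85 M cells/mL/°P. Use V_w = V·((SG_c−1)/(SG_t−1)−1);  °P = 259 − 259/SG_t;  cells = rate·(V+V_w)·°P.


V_w = 22.1·((1.072−1)/(1.05−1)−1) = 9.7240
V_final = 22.1 + 9.7240 = 31.8240
°P = 259 − 259/1.05 = 12.3333
cells = 0.85·31.8240·12.3333

333.6216 billion cells


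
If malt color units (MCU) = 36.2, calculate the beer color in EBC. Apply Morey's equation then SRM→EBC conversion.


SRM = 1.4922·MCU^0.6859;  EBC = SRM·1.97
SRM = 1.4922·36.2^0.6859 = 17.4963
EBC = 17.4963·1.97

34.4676 EBC


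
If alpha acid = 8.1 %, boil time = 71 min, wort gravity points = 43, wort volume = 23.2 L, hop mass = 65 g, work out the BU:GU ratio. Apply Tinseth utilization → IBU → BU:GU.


U = 1.65·0.000125^(GP/1000)·(1−e^(−0.04t))/4.15;  IBU = (α/100)·m·U·1000/V;  BU:GU = IBU/GP
U = 1.65·0.000125^(43/1000)·(1−e^(−0.04·71))/4.15 = 0.2544
IBU = (8.1/100)·65·0.2544·1000/23.2 = 57.7255
BU:GU = 57.7255/43

1.3425


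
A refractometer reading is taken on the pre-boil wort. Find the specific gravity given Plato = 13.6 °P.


SG = 259/(259 − P)
SG = 259/(259 − 13.6)

1.0554


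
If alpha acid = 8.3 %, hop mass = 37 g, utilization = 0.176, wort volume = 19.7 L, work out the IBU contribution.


IBU = (α/100)·mass·U·1000 / V
IBU = (8.3/100)·37·0.176·1000 / 19.7

27.4363 IBU


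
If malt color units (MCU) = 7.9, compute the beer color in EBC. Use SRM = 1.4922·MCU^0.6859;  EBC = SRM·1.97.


SRM = 1.4922·7.9^0.6859 = 6.1590
EBC = 6.1590·1.97

12.1332 EBC


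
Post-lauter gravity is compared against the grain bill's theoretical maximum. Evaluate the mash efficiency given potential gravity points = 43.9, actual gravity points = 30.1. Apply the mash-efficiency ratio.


efficiency = actual / potential × 100
efficiency = 30.1 / 43.9 × 100

68.5649 %


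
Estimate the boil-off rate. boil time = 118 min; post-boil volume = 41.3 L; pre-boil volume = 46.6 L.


rate = (V_pre − V_post) / (t_min/60)
rate = (46.6 − 41.3) / (118/60)

2.6949 L/hr


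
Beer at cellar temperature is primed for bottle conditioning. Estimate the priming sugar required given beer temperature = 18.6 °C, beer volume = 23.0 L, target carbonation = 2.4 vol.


residual = 14.695·(0.01821 + 0.09011·e^(−0.04·T));  sugar = (target − residual)·4.0·V
residual = 14.695·(0.01821 + 0.09011·e^(−0.04·18.6)) = 0.8969
sugar = (2.4 − 0.8969)·4.0·23.0

138.2896 g


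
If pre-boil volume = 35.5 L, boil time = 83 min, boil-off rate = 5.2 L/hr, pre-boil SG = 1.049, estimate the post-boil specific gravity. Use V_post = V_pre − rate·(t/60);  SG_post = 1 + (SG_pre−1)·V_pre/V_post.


V_post = 35.5 − 5.2·(83/60) = 28.3067
SG_post = 1 + (1.049 − 1)·35.5/28.3067

1.0615


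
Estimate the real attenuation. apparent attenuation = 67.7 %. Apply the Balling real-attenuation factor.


RA = AA · 0.8192
RA = 67.7 · 0.8192

55.4598 %


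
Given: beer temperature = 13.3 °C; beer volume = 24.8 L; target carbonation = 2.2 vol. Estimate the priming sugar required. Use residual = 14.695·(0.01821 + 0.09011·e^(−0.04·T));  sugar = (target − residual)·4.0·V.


residual = 14.695·(0.01821 + 0.09011·e^(−0.04·13.3)) = 1.0454
sugar = (2.2 − 1.0454)·4.0·24.8

114.5314 g


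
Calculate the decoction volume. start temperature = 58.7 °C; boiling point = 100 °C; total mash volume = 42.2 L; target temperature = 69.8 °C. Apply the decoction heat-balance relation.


V_dec = V_total·(T_target − T_start)/(T_boil − T_start)
V_dec = 42.2·(69.8 − 58.7)/(100 − 58.7)

11.3419 L


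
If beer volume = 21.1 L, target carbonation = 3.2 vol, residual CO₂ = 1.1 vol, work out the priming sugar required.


sugar = (target − residual)·4.0·V
sugar = (3.2 − 1.1)·4.0·21.1

177.2400 g
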